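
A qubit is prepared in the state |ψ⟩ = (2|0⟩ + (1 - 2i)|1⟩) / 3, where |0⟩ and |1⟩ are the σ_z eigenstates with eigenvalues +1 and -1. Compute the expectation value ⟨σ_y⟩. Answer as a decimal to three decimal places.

-0.889

⟨σ_y⟩ = 2 Im(a* b)/(|a|²+|b|²) with a = 2, b = (1 - 2i).
a* b = (2 - 4i), so ⟨σ_y⟩ = -8/9.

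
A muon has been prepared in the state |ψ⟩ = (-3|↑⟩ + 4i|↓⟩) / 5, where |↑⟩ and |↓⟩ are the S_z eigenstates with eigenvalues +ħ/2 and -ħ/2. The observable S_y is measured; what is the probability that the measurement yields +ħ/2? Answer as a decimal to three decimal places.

0.020

|+y⟩ = (|↑⟩ + i|↓⟩)/√2, so ⟨+y|ψ⟩ = (1) / (√2·5).
P = |1|² / 50 = 1/50.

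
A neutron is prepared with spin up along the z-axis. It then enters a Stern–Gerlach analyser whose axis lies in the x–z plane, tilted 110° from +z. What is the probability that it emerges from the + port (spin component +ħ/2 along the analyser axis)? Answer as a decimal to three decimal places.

For spin-½, the probability of finding spin-up along an axis at angle θ to the initial spin direction is cos²(θ/2); spin-down is sin²(θ/2).
θ = 110°, so P = cos²(55°) ≈ 0.329.

0.329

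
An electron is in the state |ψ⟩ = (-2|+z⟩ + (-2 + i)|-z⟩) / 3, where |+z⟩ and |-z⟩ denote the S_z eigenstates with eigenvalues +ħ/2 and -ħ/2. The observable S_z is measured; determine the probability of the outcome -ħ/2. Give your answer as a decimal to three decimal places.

The -ħ/2 outcome corresponds to |-z⟩. Its amplitude in |ψ⟩ is (-2 + i)/3.
P = |-2 + i|² / 9 = 5/9.

0.556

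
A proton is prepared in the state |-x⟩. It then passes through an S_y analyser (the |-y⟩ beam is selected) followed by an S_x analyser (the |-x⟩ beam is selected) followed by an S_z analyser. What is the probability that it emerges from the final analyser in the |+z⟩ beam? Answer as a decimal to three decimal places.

First analyser (S_y): from |-x⟩, P(|-y⟩) = 1/2.
After stage 1 the state is |-y⟩; P(|-x⟩) = |⟨-x|-y⟩|² = 1/2.
After stage 2 the state is |-x⟩; P(|+z⟩) = |⟨+z|-x⟩|² = 1/2.
Joint probability = 1/2 × 1/2 × 1/2 = 0.125.

0.125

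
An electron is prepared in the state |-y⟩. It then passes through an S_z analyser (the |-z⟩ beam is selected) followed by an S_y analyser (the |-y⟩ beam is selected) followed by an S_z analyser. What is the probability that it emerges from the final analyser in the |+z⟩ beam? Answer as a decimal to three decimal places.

0.125

First analyser (S_z): from |-y⟩, P(|-z⟩) = 1/2.
After stage 1 the state is |-z⟩; P(|-y⟩) = |⟨-y|-z⟩|² = 1/2.
After stage 2 the state is |-y⟩; P(|+z⟩) = |⟨+z|-y⟩|² = 1/2.
Joint probability = 1/2 × 1/2 × 1/2 = 0.125.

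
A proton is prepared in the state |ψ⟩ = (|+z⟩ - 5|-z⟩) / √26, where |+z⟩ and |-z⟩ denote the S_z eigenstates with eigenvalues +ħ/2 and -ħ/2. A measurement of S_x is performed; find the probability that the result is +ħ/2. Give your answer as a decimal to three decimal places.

0.308

|+x⟩ = (|+z⟩ + |-z⟩)/√2, so ⟨+x|ψ⟩ = (-4) / (√2·√26).
P = |-4|² / 52 = 16/52.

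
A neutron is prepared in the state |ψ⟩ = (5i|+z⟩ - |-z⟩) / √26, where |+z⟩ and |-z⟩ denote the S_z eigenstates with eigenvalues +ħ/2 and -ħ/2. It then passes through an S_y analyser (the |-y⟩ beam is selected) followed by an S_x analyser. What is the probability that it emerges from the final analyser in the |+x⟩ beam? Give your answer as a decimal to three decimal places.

0.154

First analyser (S_y): P(|-y⟩) = |⟨-y|ψ⟩|² = 16/52.
After stage 1 the state is |-y⟩; P(|+x⟩) = |⟨+x|-y⟩|² = 1/2.
Joint probability = 16/52 × 1/2 = 0.154.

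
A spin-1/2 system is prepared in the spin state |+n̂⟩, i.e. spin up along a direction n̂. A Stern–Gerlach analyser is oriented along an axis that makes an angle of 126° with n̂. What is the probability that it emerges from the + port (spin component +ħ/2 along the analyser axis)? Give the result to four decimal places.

For spin-½, the probability of finding spin-up along an axis at angle θ to the initial spin direction is cos²(θ/2); spin-down is sin²(θ/2).
θ = 126°, so P = cos²(63°) ≈ 0.2061.

0.2061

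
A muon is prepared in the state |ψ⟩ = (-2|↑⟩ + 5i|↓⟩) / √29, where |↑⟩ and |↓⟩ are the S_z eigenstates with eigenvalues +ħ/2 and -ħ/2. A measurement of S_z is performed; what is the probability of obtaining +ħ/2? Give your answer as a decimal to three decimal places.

0.138

The +ħ/2 outcome corresponds to |↑⟩. Its amplitude in |ψ⟩ is -2/√29.
P = |-2|² / 29 = 4/29.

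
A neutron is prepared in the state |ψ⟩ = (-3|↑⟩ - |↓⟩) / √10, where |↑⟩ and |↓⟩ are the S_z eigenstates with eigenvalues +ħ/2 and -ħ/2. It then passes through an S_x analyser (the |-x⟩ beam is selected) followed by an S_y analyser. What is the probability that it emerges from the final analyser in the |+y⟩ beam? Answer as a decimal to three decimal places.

First analyser (S_x): P(|-x⟩) = |⟨-x|ψ⟩|² = 4/20.
After stage 1 the state is |-x⟩; P(|+y⟩) = |⟨+y|-x⟩|² = 1/2.
Joint probability = 4/20 × 1/2 = 0.100.

0.100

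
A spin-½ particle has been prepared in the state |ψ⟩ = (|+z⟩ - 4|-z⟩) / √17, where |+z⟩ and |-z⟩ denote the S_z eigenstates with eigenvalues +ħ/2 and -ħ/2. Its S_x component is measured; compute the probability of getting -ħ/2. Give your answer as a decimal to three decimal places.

|-x⟩ = (|+z⟩ - |-z⟩)/√2, so ⟨-x|ψ⟩ = (5) / (√2·√17).
P = |5|² / 34 = 25/34.

0.735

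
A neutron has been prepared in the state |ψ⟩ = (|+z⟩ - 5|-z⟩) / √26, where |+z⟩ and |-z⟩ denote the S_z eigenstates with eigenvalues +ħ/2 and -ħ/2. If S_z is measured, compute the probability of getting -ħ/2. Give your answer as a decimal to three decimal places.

The -ħ/2 outcome corresponds to |-z⟩. Its amplitude in |ψ⟩ is -5/√26.
P = |-5|² / 26 = 25/26.

0.962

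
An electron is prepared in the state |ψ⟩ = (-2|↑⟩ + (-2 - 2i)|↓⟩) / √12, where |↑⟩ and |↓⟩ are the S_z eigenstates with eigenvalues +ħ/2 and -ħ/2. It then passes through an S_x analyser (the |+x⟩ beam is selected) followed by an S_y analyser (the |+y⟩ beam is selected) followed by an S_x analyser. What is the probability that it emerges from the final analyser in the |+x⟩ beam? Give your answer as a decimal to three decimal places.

First analyser (S_x): P(|+x⟩) = |⟨+x|ψ⟩|² = 20/24.
After stage 1 the state is |+x⟩; P(|+y⟩) = |⟨+y|+x⟩|² = 1/2.
After stage 2 the state is |+y⟩; P(|+x⟩) = |⟨+x|+y⟩|² = 1/2.
Joint probability = 20/24 × 1/2 × 1/2 = 0.208.

0.208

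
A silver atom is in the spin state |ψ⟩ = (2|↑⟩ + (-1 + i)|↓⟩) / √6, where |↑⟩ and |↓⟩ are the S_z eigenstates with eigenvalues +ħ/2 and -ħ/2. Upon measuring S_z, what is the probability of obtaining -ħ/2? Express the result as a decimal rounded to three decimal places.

The -ħ/2 outcome corresponds to |↓⟩. Its amplitude in |ψ⟩ is (-1 + i)/√6.
P = |-1 + i|² / 6 = 2/6.

0.333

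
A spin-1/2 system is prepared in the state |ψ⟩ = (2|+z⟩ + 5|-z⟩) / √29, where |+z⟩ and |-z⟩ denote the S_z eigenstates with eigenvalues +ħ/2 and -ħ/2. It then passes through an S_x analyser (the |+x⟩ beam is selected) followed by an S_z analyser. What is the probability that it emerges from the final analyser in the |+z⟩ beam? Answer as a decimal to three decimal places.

0.422

First analyser (S_x): P(|+x⟩) = |⟨+x|ψ⟩|² = 49/58.
After stage 1 the state is |+x⟩; P(|+z⟩) = |⟨+z|+x⟩|² = 1/2.
Joint probability = 49/58 × 1/2 = 0.422.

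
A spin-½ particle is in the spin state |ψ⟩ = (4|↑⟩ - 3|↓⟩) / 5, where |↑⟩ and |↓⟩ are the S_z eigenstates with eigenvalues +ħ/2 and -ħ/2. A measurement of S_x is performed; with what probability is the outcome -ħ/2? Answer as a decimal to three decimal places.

|-x⟩ = (|↑⟩ - |↓⟩)/√2, so ⟨-x|ψ⟩ = (7) / (√2·5).
P = |7|² / 50 = 49/50.

0.980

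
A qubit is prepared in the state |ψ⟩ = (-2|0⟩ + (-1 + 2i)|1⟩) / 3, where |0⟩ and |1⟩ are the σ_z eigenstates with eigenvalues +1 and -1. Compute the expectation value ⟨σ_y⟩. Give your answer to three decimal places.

⟨σ_y⟩ = 2 Im(a* b)/(|a|²+|b|²) with a = -2, b = (-1 + 2i).
a* b = (2 - 4i), so ⟨σ_y⟩ = -8/9.

-0.889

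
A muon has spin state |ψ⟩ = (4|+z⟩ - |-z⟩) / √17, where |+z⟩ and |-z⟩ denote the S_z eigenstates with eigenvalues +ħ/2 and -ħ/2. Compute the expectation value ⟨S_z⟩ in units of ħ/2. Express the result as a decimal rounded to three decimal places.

0.882

⟨σ_z⟩ = |a|² - |b|² divided by |a|²+|b|², with a, b the |+z⟩, |-z⟩ amplitudes.
= (16 - 1)/17 = 15/17.
⟨S_z⟩ = (ħ/2)·⟨σ_z⟩.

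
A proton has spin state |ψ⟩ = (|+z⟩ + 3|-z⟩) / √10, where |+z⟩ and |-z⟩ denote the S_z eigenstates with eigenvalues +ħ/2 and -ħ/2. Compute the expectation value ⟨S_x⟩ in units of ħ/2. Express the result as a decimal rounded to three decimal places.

0.600

⟨σ_x⟩ = 2 Re(a* b)/(|a|²+|b|²) with a = 1, b = 3.
a* b = 3, so ⟨σ_x⟩ = 6/10.
⟨S_x⟩ = (ħ/2)·⟨σ_x⟩.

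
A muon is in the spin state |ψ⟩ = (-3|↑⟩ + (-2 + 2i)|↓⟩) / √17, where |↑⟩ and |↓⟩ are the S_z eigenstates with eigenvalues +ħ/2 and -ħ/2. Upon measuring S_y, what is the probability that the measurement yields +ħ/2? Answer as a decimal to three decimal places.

0.147

|+y⟩ = (|↑⟩ + i|↓⟩)/√2, so ⟨+y|ψ⟩ = (-1 + 2i) / (√2·√17).
P = |-1 + 2i|² / 34 = 5/34.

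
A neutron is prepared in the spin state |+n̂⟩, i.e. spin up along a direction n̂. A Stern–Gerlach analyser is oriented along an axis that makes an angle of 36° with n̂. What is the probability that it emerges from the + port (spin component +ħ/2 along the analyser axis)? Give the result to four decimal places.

0.9045

For spin-½, the probability of finding spin-up along an axis at angle θ to the initial spin direction is cos²(θ/2); spin-down is sin²(θ/2).
θ = 36°, so P = cos²(18°) ≈ 0.9045.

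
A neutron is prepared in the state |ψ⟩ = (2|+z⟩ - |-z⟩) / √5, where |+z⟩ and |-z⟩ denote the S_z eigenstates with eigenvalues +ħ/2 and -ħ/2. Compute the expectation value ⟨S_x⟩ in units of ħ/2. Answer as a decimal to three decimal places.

⟨σ_x⟩ = 2 Re(a* b)/(|a|²+|b|²) with a = 2, b = -1.
a* b = -2, so ⟨σ_x⟩ = -4/5.
⟨S_x⟩ = (ħ/2)·⟨σ_x⟩.

-0.800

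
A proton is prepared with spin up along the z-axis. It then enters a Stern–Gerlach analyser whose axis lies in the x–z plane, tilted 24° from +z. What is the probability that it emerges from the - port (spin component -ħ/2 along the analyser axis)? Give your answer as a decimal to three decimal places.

For spin-½, the probability of finding spin-up along an axis at angle θ to the initial spin direction is cos²(θ/2); spin-down is sin²(θ/2).
θ = 24°, so P = sin²(12°) ≈ 0.043.

0.043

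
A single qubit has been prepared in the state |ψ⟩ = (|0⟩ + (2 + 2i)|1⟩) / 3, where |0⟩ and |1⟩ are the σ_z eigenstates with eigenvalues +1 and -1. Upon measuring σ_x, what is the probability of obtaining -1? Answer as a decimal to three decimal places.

|-x⟩ = (|0⟩ - |1⟩)/√2, so ⟨-x|ψ⟩ = (-1 - 2i) / (√2·3).
P = |-1 - 2i|² / 18 = 5/18.

0.278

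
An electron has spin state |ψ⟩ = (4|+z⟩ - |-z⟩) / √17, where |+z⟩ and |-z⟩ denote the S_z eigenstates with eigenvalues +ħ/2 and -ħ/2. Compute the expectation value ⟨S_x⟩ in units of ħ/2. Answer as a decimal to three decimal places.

-0.471

⟨σ_x⟩ = 2 Re(a* b)/(|a|²+|b|²) with a = 4, b = -1.
a* b = -4, so ⟨σ_x⟩ = -8/17.
⟨S_x⟩ = (ħ/2)·⟨σ_x⟩.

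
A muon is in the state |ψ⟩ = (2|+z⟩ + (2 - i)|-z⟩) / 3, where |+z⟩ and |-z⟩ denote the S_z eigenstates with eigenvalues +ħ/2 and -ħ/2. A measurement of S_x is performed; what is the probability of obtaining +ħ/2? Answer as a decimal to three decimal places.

|+x⟩ = (|+z⟩ + |-z⟩)/√2, so ⟨+x|ψ⟩ = (4 - i) / (√2·3).
P = |4 - i|² / 18 = 17/18.

0.944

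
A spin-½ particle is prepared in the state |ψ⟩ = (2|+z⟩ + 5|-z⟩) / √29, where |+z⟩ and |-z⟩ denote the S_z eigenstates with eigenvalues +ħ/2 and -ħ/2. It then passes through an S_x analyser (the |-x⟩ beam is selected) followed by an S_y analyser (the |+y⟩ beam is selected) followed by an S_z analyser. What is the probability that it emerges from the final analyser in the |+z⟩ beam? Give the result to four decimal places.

0.0388

First analyser (S_x): P(|-x⟩) = |⟨-x|ψ⟩|² = 9/58.
After stage 1 the state is |-x⟩; P(|+y⟩) = |⟨+y|-x⟩|² = 1/2.
After stage 2 the state is |+y⟩; P(|+z⟩) = |⟨+z|+y⟩|² = 1/2.
Joint probability = 9/58 × 1/2 × 1/2 = 0.0388.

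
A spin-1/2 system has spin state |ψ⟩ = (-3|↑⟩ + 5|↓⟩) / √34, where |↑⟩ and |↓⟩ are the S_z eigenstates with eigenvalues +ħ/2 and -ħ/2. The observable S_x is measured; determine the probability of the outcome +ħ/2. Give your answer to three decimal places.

|+x⟩ = (|↑⟩ + |↓⟩)/√2, so ⟨+x|ψ⟩ = (2) / (√2·√34).
P = |2|² / 68 = 4/68.

0.059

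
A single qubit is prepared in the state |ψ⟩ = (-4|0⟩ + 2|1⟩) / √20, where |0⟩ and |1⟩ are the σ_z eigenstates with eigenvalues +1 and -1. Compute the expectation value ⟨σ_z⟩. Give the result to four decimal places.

0.6000

⟨σ_z⟩ = |a|² - |b|² divided by |a|²+|b|², with a, b the |0⟩, |1⟩ amplitudes.
= (16 - 4)/20 = 12/20.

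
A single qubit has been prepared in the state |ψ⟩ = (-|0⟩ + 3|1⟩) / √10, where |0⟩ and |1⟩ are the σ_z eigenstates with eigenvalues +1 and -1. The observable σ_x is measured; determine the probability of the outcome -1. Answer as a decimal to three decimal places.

|-x⟩ = (|0⟩ - |1⟩)/√2, so ⟨-x|ψ⟩ = (-4) / (√2·√10).
P = |-4|² / 20 = 16/20.

0.800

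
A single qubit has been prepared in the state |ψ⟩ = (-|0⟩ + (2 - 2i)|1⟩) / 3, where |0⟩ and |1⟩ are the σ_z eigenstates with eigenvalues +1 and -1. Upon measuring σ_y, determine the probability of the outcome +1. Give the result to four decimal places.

0.7222

|+y⟩ = (|0⟩ + i|1⟩)/√2, so ⟨+y|ψ⟩ = (-3 - 2i) / (√2·3).
P = |-3 - 2i|² / 18 = 13/18.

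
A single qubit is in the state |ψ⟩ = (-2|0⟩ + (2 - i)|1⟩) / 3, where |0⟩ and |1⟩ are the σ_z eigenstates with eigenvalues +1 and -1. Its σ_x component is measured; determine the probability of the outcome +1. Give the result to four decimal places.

|+x⟩ = (|0⟩ + |1⟩)/√2, so ⟨+x|ψ⟩ = (-i) / (√2·3).
P = |-i|² / 18 = 1/18.

0.0556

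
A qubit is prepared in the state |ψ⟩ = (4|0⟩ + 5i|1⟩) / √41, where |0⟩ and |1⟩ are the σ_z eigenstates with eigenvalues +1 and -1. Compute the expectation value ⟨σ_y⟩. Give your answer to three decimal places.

0.976

⟨σ_y⟩ = 2 Im(a* b)/(|a|²+|b|²) with a = 4, b = 5i.
a* b = 20i, so ⟨σ_y⟩ = 40/41.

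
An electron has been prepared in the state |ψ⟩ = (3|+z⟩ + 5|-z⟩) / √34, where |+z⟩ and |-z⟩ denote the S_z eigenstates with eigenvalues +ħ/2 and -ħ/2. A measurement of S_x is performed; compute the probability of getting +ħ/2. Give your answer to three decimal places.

0.941

|+x⟩ = (|+z⟩ + |-z⟩)/√2, so ⟨+x|ψ⟩ = (8) / (√2·√34).
P = |8|² / 68 = 64/68.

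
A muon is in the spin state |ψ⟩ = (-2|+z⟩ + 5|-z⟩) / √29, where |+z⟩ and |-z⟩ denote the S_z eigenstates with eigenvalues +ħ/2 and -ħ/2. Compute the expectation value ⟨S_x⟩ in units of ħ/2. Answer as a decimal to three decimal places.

⟨σ_x⟩ = 2 Re(a* b)/(|a|²+|b|²) with a = -2, b = 5.
a* b = -10, so ⟨σ_x⟩ = -20/29.
⟨S_x⟩ = (ħ/2)·⟨σ_x⟩.

-0.690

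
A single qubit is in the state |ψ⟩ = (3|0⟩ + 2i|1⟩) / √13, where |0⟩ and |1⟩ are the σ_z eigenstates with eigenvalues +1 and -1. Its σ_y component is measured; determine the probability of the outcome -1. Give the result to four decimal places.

0.0385

|-y⟩ = (|0⟩ - i|1⟩)/√2, so ⟨-y|ψ⟩ = (1) / (√2·√13).
P = |1|² / 26 = 1/26.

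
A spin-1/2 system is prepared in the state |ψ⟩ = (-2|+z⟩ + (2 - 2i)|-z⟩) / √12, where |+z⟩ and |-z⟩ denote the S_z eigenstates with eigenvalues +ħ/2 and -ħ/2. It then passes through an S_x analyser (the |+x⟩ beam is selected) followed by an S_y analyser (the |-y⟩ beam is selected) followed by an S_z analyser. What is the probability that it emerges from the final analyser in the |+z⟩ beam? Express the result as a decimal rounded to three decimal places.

First analyser (S_x): P(|+x⟩) = |⟨+x|ψ⟩|² = 4/24.
After stage 1 the state is |+x⟩; P(|-y⟩) = |⟨-y|+x⟩|² = 1/2.
After stage 2 the state is |-y⟩; P(|+z⟩) = |⟨+z|-y⟩|² = 1/2.
Joint probability = 4/24 × 1/2 × 1/2 = 0.042.

0.042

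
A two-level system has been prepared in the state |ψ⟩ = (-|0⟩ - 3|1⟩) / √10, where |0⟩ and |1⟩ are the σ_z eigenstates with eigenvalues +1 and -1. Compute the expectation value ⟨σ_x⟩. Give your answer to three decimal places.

0.600

⟨σ_x⟩ = 2 Re(a* b)/(|a|²+|b|²) with a = -1, b = -3.
a* b = 3, so ⟨σ_x⟩ = 6/10.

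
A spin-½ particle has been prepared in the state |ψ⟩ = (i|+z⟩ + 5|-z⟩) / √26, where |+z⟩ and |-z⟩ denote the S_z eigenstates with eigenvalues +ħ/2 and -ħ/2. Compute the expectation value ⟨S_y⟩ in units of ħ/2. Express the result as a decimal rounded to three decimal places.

-0.385

⟨σ_y⟩ = 2 Im(a* b)/(|a|²+|b|²) with a = i, b = 5.
a* b = -5i, so ⟨σ_y⟩ = -10/26.
⟨S_y⟩ = (ħ/2)·⟨σ_y⟩.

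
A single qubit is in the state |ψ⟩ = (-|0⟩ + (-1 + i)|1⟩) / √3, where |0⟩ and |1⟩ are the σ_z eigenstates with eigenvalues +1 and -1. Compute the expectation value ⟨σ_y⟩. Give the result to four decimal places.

⟨σ_y⟩ = 2 Im(a* b)/(|a|²+|b|²) with a = -1, b = (-1 + i).
a* b = (1 - i), so ⟨σ_y⟩ = -2/3.

-0.6667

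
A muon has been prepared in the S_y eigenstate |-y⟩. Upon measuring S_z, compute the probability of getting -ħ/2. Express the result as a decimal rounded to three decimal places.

In the S_z basis, |-y⟩ = (|+z⟩ - i|-z⟩)/√2 and |-z⟩ = |-z⟩.
|⟨-z|-y⟩|² = 1/2.

0.500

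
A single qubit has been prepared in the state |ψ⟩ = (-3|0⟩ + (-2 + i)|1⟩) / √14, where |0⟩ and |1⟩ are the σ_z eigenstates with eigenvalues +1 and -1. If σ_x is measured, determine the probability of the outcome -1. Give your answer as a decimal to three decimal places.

0.071

|-x⟩ = (|0⟩ - |1⟩)/√2, so ⟨-x|ψ⟩ = (-1 - i) / (√2·√14).
P = |-1 - i|² / 28 = 2/28.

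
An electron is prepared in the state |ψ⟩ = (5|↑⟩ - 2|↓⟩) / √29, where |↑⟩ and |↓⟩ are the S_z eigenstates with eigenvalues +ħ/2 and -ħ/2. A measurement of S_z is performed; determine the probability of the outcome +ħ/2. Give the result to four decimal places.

The +ħ/2 outcome corresponds to |↑⟩. Its amplitude in |ψ⟩ is 5/√29.
P = |5|² / 29 = 25/29.

0.8621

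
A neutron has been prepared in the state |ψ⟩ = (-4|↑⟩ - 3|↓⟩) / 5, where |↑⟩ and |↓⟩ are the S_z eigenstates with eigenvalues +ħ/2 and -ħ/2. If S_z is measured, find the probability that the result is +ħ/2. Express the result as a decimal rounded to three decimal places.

0.640

The +ħ/2 outcome corresponds to |↑⟩. Its amplitude in |ψ⟩ is -4/5.
P = |-4|² / 25 = 16/25.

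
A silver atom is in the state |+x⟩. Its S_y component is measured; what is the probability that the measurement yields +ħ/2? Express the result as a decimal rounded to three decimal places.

0.500

In the S_z basis, |+x⟩ = (|↑⟩ + |↓⟩)/√2 and |+y⟩ = (|↑⟩ + i|↓⟩)/√2.
|⟨+y|+x⟩|² = 1/2.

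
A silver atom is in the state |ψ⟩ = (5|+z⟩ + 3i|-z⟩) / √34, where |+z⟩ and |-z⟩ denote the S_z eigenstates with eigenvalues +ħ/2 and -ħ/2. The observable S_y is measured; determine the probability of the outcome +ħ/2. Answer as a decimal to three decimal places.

|+y⟩ = (|+z⟩ + i|-z⟩)/√2, so ⟨+y|ψ⟩ = (8) / (√2·√34).
P = |8|² / 68 = 64/68.

0.941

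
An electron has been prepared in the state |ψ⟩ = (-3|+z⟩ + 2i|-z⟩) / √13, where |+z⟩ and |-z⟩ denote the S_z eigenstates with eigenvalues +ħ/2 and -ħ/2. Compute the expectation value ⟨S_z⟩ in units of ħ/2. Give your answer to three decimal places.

⟨σ_z⟩ = |a|² - |b|² divided by |a|²+|b|², with a, b the |+z⟩, |-z⟩ amplitudes.
= (9 - 4)/13 = 5/13.
⟨S_z⟩ = (ħ/2)·⟨σ_z⟩.

0.385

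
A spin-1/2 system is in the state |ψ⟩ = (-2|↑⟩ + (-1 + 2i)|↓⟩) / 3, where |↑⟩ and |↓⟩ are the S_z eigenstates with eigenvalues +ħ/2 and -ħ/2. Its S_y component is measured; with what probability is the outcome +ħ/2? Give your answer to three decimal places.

|+y⟩ = (|↑⟩ + i|↓⟩)/√2, so ⟨+y|ψ⟩ = (i) / (√2·3).
P = |i|² / 18 = 1/18.

0.056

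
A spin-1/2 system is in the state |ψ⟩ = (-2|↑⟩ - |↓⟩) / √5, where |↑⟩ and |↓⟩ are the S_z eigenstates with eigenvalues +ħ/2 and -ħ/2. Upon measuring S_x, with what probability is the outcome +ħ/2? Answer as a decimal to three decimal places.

|+x⟩ = (|↑⟩ + |↓⟩)/√2, so ⟨+x|ψ⟩ = (-3) / (√2·√5).
P = |-3|² / 10 = 9/10.

0.900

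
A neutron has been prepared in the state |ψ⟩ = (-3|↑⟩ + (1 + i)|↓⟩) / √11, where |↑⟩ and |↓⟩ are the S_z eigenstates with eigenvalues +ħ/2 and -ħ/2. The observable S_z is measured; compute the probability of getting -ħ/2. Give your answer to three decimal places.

The -ħ/2 outcome corresponds to |↓⟩. Its amplitude in |ψ⟩ is (1 + i)/√11.
P = |1 + i|² / 11 = 2/11.

0.182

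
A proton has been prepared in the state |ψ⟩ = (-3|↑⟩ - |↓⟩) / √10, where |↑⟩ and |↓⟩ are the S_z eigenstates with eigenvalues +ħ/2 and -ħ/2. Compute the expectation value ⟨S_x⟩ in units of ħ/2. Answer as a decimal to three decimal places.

⟨σ_x⟩ = 2 Re(a* b)/(|a|²+|b|²) with a = -3, b = -1.
a* b = 3, so ⟨σ_x⟩ = 6/10.
⟨S_x⟩ = (ħ/2)·⟨σ_x⟩.

0.600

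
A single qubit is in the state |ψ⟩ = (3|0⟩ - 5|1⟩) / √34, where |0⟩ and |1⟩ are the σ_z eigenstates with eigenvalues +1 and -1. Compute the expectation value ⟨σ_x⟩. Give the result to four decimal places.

-0.8824

⟨σ_x⟩ = 2 Re(a* b)/(|a|²+|b|²) with a = 3, b = -5.
a* b = -15, so ⟨σ_x⟩ = -30/34.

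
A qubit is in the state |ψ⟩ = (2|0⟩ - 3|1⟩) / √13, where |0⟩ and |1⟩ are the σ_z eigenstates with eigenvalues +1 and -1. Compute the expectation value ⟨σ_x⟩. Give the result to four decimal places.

-0.9231

⟨σ_x⟩ = 2 Re(a* b)/(|a|²+|b|²) with a = 2, b = -3.
a* b = -6, so ⟨σ_x⟩ = -12/13.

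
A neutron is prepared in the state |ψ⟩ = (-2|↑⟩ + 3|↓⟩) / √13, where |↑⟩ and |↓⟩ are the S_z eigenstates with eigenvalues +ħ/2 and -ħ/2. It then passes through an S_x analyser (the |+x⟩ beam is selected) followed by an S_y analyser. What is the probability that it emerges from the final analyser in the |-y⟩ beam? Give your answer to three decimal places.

0.019

First analyser (S_x): P(|+x⟩) = |⟨+x|ψ⟩|² = 1/26.
After stage 1 the state is |+x⟩; P(|-y⟩) = |⟨-y|+x⟩|² = 1/2.
Joint probability = 1/26 × 1/2 = 0.019.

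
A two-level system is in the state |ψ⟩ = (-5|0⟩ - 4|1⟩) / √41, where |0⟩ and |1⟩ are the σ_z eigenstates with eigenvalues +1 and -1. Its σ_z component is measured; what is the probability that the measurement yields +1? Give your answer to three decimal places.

0.610

The +1 outcome corresponds to |0⟩. Its amplitude in |ψ⟩ is -5/√41.
P = |-5|² / 41 = 25/41.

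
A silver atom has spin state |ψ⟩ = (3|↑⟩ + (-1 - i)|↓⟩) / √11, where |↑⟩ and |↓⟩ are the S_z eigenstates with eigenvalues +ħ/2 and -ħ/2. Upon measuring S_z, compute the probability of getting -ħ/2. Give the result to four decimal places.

The -ħ/2 outcome corresponds to |↓⟩. Its amplitude in |ψ⟩ is (-1 - i)/√11.
P = |-1 - i|² / 11 = 2/11.

0.1818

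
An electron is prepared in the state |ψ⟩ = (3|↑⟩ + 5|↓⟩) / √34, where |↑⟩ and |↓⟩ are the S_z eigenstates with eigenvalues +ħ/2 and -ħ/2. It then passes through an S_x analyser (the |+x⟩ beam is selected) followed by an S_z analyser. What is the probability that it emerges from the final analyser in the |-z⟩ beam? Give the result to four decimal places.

First analyser (S_x): P(|+x⟩) = |⟨+x|ψ⟩|² = 64/68.
After stage 1 the state is |+x⟩; P(|-z⟩) = |⟨-z|+x⟩|² = 1/2.
Joint probability = 64/68 × 1/2 = 0.4706.

0.4706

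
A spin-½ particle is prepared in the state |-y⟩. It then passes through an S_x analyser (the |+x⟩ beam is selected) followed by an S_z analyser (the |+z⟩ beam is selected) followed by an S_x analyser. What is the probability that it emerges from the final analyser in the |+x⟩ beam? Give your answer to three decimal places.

0.125

First analyser (S_x): from |-y⟩, P(|+x⟩) = 1/2.
After stage 1 the state is |+x⟩; P(|+z⟩) = |⟨+z|+x⟩|² = 1/2.
After stage 2 the state is |+z⟩; P(|+x⟩) = |⟨+x|+z⟩|² = 1/2.
Joint probability = 1/2 × 1/2 × 1/2 = 0.125.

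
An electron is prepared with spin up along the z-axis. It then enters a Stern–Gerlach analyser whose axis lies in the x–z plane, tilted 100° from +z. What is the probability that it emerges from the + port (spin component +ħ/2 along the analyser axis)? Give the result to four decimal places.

0.4132

For spin-½, the probability of finding spin-up along an axis at angle θ to the initial spin direction is cos²(θ/2); spin-down is sin²(θ/2).
θ = 100°, so P = cos²(50°) ≈ 0.4132.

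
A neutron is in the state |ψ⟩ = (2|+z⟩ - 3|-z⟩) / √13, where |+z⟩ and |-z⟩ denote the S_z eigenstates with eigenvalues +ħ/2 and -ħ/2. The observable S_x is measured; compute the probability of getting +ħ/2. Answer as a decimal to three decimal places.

0.038

|+x⟩ = (|+z⟩ + |-z⟩)/√2, so ⟨+x|ψ⟩ = (-1) / (√2·√13).
P = |-1|² / 26 = 1/26.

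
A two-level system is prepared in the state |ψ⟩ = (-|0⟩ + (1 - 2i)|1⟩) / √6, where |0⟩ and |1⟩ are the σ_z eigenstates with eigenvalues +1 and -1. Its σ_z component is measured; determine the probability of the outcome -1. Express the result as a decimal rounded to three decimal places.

The -1 outcome corresponds to |1⟩. Its amplitude in |ψ⟩ is (1 - 2i)/√6.
P = |1 - 2i|² / 6 = 5/6.

0.833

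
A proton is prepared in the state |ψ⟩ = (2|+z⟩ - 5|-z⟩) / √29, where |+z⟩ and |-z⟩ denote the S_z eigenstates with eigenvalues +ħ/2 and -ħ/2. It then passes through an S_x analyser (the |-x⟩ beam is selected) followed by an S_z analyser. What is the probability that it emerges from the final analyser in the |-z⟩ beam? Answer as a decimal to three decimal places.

First analyser (S_x): P(|-x⟩) = |⟨-x|ψ⟩|² = 49/58.
After stage 1 the state is |-x⟩; P(|-z⟩) = |⟨-z|-x⟩|² = 1/2.
Joint probability = 49/58 × 1/2 = 0.422.

0.422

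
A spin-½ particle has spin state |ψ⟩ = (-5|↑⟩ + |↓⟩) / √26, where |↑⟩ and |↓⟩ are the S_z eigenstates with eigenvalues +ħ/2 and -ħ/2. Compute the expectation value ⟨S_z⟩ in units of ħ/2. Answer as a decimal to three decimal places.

⟨σ_z⟩ = |a|² - |b|² divided by |a|²+|b|², with a, b the |↑⟩, |↓⟩ amplitudes.
= (25 - 1)/26 = 24/26.
⟨S_z⟩ = (ħ/2)·⟨σ_z⟩.

0.923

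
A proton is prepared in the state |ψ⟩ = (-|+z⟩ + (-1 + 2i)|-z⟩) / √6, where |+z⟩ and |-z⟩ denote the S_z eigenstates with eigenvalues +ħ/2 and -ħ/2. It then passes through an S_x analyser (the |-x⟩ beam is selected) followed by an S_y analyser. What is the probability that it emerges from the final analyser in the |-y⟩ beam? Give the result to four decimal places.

First analyser (S_x): P(|-x⟩) = |⟨-x|ψ⟩|² = 4/12.
After stage 1 the state is |-x⟩; P(|-y⟩) = |⟨-y|-x⟩|² = 1/2.
Joint probability = 4/12 × 1/2 = 0.1667.

0.1667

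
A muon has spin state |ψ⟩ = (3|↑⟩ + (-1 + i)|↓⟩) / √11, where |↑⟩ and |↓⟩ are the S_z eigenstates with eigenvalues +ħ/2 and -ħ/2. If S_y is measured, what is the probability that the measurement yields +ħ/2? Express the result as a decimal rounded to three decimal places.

|+y⟩ = (|↑⟩ + i|↓⟩)/√2, so ⟨+y|ψ⟩ = (4 + i) / (√2·√11).
P = |4 + i|² / 22 = 17/22.

0.773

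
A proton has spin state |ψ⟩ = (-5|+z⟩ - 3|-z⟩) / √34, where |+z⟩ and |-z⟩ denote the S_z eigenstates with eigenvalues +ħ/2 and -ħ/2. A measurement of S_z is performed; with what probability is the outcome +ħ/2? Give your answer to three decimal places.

0.735

The +ħ/2 outcome corresponds to |+z⟩. Its amplitude in |ψ⟩ is -5/√34.
P = |-5|² / 34 = 25/34.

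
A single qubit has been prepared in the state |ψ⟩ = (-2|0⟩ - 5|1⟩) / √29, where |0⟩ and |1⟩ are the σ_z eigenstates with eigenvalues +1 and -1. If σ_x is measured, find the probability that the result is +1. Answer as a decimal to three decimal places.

|+x⟩ = (|0⟩ + |1⟩)/√2, so ⟨+x|ψ⟩ = (-7) / (√2·√29).
P = |-7|² / 58 = 49/58.

0.845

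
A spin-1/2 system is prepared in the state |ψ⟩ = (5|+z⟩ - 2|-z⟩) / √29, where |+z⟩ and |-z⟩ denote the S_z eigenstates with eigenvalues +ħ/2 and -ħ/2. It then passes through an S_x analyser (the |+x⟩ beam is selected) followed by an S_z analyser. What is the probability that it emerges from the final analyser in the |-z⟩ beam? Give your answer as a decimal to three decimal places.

First analyser (S_x): P(|+x⟩) = |⟨+x|ψ⟩|² = 9/58.
After stage 1 the state is |+x⟩; P(|-z⟩) = |⟨-z|+x⟩|² = 1/2.
Joint probability = 9/58 × 1/2 = 0.078.

0.078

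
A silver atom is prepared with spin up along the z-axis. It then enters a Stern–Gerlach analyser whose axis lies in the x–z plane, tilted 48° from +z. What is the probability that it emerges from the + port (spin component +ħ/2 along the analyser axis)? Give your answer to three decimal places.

For spin-½, the probability of finding spin-up along an axis at angle θ to the initial spin direction is cos²(θ/2); spin-down is sin²(θ/2).
θ = 48°, so P = cos²(24°) ≈ 0.835.

0.835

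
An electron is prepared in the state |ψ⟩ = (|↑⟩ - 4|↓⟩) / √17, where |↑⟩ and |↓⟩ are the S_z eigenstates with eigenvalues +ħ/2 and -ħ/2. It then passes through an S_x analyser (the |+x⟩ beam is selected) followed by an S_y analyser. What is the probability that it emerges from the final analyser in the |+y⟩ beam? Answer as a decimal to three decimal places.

First analyser (S_x): P(|+x⟩) = |⟨+x|ψ⟩|² = 9/34.
After stage 1 the state is |+x⟩; P(|+y⟩) = |⟨+y|+x⟩|² = 1/2.
Joint probability = 9/34 × 1/2 = 0.132.

0.132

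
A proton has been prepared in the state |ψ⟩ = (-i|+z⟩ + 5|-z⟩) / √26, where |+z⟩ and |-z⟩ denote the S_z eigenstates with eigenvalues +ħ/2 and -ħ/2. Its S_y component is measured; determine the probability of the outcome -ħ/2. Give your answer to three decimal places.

|-y⟩ = (|+z⟩ - i|-z⟩)/√2, so ⟨-y|ψ⟩ = (4i) / (√2·√26).
P = |4i|² / 52 = 16/52.

0.308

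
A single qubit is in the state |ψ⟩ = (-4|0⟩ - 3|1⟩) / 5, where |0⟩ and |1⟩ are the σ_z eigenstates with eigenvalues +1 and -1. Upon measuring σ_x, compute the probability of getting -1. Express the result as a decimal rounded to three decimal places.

|-x⟩ = (|0⟩ - |1⟩)/√2, so ⟨-x|ψ⟩ = (-1) / (√2·5).
P = |-1|² / 50 = 1/50.

0.020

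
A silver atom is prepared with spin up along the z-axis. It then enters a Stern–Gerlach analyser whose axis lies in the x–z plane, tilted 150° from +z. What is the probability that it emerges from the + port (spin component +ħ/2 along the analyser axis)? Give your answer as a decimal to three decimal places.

0.067

For spin-½, the probability of finding spin-up along an axis at angle θ to the initial spin direction is cos²(θ/2); spin-down is sin²(θ/2).
θ = 150°, so P = cos²(75°) ≈ 0.067.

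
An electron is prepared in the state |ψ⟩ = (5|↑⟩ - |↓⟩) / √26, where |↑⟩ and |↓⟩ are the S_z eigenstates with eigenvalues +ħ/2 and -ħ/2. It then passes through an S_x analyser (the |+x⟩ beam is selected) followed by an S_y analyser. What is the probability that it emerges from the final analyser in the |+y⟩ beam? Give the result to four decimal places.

0.1538

First analyser (S_x): P(|+x⟩) = |⟨+x|ψ⟩|² = 16/52.
After stage 1 the state is |+x⟩; P(|+y⟩) = |⟨+y|+x⟩|² = 1/2.
Joint probability = 16/52 × 1/2 = 0.1538.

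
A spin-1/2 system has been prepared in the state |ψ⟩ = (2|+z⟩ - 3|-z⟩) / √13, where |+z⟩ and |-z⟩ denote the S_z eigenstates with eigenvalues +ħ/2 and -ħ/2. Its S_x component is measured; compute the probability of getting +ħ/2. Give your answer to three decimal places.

0.038

|+x⟩ = (|+z⟩ + |-z⟩)/√2, so ⟨+x|ψ⟩ = (-1) / (√2·√13).
P = |-1|² / 26 = 1/26.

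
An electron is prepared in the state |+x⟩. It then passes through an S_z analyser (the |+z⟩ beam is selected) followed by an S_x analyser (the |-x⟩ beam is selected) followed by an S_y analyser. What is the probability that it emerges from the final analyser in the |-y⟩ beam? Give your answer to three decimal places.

0.125

First analyser (S_z): from |+x⟩, P(|+z⟩) = 1/2.
After stage 1 the state is |+z⟩; P(|-x⟩) = |⟨-x|+z⟩|² = 1/2.
After stage 2 the state is |-x⟩; P(|-y⟩) = |⟨-y|-x⟩|² = 1/2.
Joint probability = 1/2 × 1/2 × 1/2 = 0.125.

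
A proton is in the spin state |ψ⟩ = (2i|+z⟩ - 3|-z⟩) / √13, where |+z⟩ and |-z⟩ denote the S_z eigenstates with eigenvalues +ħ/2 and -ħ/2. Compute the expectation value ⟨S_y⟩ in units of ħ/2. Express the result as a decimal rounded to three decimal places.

⟨σ_y⟩ = 2 Im(a* b)/(|a|²+|b|²) with a = 2i, b = -3.
a* b = 6i, so ⟨σ_y⟩ = 12/13.
⟨S_y⟩ = (ħ/2)·⟨σ_y⟩.

0.923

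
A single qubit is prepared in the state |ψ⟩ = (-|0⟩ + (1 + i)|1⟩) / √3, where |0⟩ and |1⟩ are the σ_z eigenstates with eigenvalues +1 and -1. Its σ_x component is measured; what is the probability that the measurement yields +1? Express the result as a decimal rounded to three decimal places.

0.167

|+x⟩ = (|0⟩ + |1⟩)/√2, so ⟨+x|ψ⟩ = (i) / (√2·√3).
P = |i|² / 6 = 1/6.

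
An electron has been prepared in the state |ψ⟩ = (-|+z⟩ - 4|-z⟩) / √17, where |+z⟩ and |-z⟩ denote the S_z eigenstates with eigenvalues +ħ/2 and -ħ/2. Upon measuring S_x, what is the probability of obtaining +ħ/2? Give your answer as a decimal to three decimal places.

0.735

|+x⟩ = (|+z⟩ + |-z⟩)/√2, so ⟨+x|ψ⟩ = (-5) / (√2·√17).
P = |-5|² / 34 = 25/34.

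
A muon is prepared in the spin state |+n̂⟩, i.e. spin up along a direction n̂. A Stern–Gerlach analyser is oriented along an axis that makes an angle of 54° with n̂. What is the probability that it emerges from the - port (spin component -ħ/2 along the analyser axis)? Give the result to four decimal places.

For spin-½, the probability of finding spin-up along an axis at angle θ to the initial spin direction is cos²(θ/2); spin-down is sin²(θ/2).
θ = 54°, so P = sin²(27°) ≈ 0.2061.

0.2061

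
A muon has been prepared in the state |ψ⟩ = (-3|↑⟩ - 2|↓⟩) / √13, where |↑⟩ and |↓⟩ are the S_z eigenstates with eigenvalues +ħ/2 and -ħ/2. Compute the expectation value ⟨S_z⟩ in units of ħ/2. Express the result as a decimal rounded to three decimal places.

0.385

⟨σ_z⟩ = |a|² - |b|² divided by |a|²+|b|², with a, b the |↑⟩, |↓⟩ amplitudes.
= (9 - 4)/13 = 5/13.
⟨S_z⟩ = (ħ/2)·⟨σ_z⟩.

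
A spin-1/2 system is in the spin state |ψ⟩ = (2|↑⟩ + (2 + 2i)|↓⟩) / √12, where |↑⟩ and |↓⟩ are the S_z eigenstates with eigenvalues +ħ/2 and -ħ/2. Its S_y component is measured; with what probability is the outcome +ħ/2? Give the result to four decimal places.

0.8333

|+y⟩ = (|↑⟩ + i|↓⟩)/√2, so ⟨+y|ψ⟩ = (4 - 2i) / (√2·√12).
P = |4 - 2i|² / 24 = 20/24.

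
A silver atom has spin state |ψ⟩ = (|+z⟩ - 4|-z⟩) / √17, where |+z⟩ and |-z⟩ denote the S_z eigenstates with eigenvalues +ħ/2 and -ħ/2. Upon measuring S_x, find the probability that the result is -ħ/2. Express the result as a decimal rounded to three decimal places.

|-x⟩ = (|+z⟩ - |-z⟩)/√2, so ⟨-x|ψ⟩ = (5) / (√2·√17).
P = |5|² / 34 = 25/34.

0.735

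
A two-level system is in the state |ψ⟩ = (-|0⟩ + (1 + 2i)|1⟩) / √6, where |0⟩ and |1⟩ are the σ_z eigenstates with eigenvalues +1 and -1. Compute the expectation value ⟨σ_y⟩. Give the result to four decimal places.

⟨σ_y⟩ = 2 Im(a* b)/(|a|²+|b|²) with a = -1, b = (1 + 2i).
a* b = (-1 - 2i), so ⟨σ_y⟩ = -4/6.

-0.6667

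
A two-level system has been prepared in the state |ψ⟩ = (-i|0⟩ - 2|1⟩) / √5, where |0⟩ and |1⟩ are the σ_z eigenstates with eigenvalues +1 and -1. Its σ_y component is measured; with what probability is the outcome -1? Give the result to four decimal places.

0.9000

|-y⟩ = (|0⟩ - i|1⟩)/√2, so ⟨-y|ψ⟩ = (-3i) / (√2·√5).
P = |-3i|² / 10 = 9/10.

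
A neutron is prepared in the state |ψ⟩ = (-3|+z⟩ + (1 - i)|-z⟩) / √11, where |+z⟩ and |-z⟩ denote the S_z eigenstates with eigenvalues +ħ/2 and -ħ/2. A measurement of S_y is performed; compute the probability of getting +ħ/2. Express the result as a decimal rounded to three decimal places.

|+y⟩ = (|+z⟩ + i|-z⟩)/√2, so ⟨+y|ψ⟩ = (-4 - i) / (√2·√11).
P = |-4 - i|² / 22 = 17/22.

0.773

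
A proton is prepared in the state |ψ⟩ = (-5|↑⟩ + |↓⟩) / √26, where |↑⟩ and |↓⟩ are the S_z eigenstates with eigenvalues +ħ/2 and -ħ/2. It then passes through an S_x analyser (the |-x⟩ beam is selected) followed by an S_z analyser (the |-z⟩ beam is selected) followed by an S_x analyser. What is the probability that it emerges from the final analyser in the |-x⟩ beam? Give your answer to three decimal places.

0.173

First analyser (S_x): P(|-x⟩) = |⟨-x|ψ⟩|² = 36/52.
After stage 1 the state is |-x⟩; P(|-z⟩) = |⟨-z|-x⟩|² = 1/2.
After stage 2 the state is |-z⟩; P(|-x⟩) = |⟨-x|-z⟩|² = 1/2.
Joint probability = 36/52 × 1/2 × 1/2 = 0.173.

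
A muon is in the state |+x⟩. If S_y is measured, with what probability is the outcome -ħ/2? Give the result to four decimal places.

In the S_z basis, |+x⟩ = (|+z⟩ + |-z⟩)/√2 and |-y⟩ = (|+z⟩ - i|-z⟩)/√2.
|⟨-y|+x⟩|² = 1/2.

0.5000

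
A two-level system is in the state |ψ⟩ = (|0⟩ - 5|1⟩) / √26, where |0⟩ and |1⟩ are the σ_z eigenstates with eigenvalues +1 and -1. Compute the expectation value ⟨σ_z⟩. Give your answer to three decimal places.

-0.923

⟨σ_z⟩ = |a|² - |b|² divided by |a|²+|b|², with a, b the |0⟩, |1⟩ amplitudes.
= (1 - 25)/26 = -24/26.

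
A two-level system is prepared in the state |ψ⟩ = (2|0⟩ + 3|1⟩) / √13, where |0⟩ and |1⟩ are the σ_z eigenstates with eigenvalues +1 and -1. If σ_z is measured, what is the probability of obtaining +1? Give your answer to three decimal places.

The +1 outcome corresponds to |0⟩. Its amplitude in |ψ⟩ is 2/√13.
P = |2|² / 13 = 4/13.

0.308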